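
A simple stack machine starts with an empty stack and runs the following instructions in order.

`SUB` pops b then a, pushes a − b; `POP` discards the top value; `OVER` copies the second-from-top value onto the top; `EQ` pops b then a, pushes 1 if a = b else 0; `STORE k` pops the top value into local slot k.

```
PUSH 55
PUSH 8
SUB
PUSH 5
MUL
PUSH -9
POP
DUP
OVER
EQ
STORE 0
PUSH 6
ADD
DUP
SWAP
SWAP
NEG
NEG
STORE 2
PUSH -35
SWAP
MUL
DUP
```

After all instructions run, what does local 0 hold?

1

PUSH 55   [55]
PUSH 8    [55, 8]
SUB       [47]
PUSH 5    [47, 5]
MUL       [235]
PUSH -9   [235, -9]
POP       [235]
DUP       [235, 235]
OVER      [235, 235, 235]
EQ        [235, 1]
STORE 0   [235]
PUSH 6    [235, 6]
ADD       [241]
DUP       [241, 241]
SWAP      [241, 241]
SWAP      [241, 241]
NEG       [241, -241]
NEG       [241, 241]
STORE 2   [241]
PUSH -35  [241, -35]
SWAP      [-35, 241]
MUL       [-8435]
DUP       [-8435, -8435]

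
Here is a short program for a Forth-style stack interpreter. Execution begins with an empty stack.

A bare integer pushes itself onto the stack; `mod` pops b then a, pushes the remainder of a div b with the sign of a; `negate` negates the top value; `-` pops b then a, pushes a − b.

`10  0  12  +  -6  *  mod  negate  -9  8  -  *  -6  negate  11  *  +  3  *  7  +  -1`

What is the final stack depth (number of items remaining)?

2

10     → 10
0      → 10 0
12     → 10 0 12
+      → 10 12
-6     → 10 12 -6
*      → 10 -72
mod    → 10
negate → -10
-9     → -10 -9
8      → -10 -9 8
-      → -10 -17
*      → 170
-6     → 170 -6
negate → 170 6
11     → 170 6 11
*      → 170 66
+      → 236
3      → 236 3
*      → 708
7      → 708 7
+      → 715
-1     → 715 -1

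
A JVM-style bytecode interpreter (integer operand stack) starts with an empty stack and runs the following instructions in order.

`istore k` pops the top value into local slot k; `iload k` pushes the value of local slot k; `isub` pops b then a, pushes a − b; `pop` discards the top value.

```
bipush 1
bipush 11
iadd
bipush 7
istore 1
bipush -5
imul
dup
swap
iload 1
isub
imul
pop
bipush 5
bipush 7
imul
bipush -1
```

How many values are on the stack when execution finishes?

2

bipush 1  → [1]
bipush 11 → [1, 11]
iadd      → [12]
bipush 7  → [12, 7]
istore 1  → [12]
bipush -5 → [12, -5]
imul      → [-60]
dup       → [-60, -60]
swap      → [-60, -60]
iload 1   → [-60, -60, 7]
isub      → [-60, -67]
imul      → [4020]
pop       → []
bipush 5  → [5]
bipush 7  → [5, 7]
imul      → [35]
bipush -1 → [35, -1]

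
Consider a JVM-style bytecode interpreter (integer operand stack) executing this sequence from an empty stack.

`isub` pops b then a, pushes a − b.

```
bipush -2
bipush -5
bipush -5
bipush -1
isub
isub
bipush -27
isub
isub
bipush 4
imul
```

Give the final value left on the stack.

bipush -2  -> [-2]
bipush -5  -> [-2, -5]
bipush -5  -> [-2, -5, -5]
bipush -1  -> [-2, -5, -5, -1]
isub       -> [-2, -5, -4]
isub       -> [-2, -1]
bipush -27 -> [-2, -1, -27]
isub       -> [-2, 26]
isub       -> [-28]
bipush 4   -> [-28, 4]
imul       -> [-112]

-112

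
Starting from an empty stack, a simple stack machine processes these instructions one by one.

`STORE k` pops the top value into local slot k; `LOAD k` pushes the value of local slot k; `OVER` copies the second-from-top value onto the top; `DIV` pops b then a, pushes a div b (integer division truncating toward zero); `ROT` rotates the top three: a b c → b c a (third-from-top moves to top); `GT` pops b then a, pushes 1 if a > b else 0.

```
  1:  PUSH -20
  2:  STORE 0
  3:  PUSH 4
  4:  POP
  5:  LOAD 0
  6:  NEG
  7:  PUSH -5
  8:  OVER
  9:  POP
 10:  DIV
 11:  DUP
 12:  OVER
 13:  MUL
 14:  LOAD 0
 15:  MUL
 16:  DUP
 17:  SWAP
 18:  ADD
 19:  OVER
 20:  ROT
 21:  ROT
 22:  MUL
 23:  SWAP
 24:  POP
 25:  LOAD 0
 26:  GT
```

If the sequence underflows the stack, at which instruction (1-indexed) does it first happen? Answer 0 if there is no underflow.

0

PUSH -20 → [-20]
STORE 0  → []
PUSH 4   → [4]
POP      → []
LOAD 0   → [-20]
NEG      → [20]
PUSH -5  → [20, -5]
OVER     → [20, -5, 20]
POP      → [20, -5]
DIV      → [-4]
DUP      → [-4, -4]
OVER     → [-4, -4, -4]
MUL      → [-4, 16]
LOAD 0   → [-4, 16, -20]
MUL      → [-4, -320]
DUP      → [-4, -320, -320]
SWAP     → [-4, -320, -320]
ADD      → [-4, -640]
OVER     → [-4, -640, -4]
ROT      → [-640, -4, -4]
ROT      → [-4, -4, -640]
MUL      → [-4, 2560]
SWAP     → [2560, -4]
POP      → [2560]
LOAD 0   → [2560, -20]
GT       → [1]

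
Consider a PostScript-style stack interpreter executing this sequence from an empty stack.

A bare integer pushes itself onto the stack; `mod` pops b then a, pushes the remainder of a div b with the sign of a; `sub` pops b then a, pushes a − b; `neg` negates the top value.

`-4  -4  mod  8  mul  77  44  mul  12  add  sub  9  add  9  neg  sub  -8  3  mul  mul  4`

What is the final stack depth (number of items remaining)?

2

-4  → -4
-4  → -4 -4
mod → 0
8   → 0 8
mul → 0
77  → 0 77
44  → 0 77 44
mul → 0 3388
12  → 0 3388 12
add → 0 3400
sub → -3400
9   → -3400 9
add → -3391
9   → -3391 9
neg → -3391 -9
sub → -3382
-8  → -3382 -8
3   → -3382 -8 3
mul → -3382 -24
mul → 81168
4   → 81168 4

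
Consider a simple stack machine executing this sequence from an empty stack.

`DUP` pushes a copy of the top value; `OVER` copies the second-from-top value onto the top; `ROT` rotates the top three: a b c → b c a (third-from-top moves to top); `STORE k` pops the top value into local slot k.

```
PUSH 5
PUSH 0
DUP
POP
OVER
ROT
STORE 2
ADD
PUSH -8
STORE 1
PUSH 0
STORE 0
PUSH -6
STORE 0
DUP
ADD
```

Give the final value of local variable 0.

PUSH 5  → 5
PUSH 0  → 5 0
DUP     → 5 0 0
POP     → 5 0
OVER    → 5 0 5
ROT     → 0 5 5
STORE 2 → 0 5
ADD     → 5
PUSH -8 → 5 -8
STORE 1 → 5
PUSH 0  → 5 0
STORE 0 → 5
PUSH -6 → 5 -6
STORE 0 → 5
DUP     → 5 5
ADD     → 10

-6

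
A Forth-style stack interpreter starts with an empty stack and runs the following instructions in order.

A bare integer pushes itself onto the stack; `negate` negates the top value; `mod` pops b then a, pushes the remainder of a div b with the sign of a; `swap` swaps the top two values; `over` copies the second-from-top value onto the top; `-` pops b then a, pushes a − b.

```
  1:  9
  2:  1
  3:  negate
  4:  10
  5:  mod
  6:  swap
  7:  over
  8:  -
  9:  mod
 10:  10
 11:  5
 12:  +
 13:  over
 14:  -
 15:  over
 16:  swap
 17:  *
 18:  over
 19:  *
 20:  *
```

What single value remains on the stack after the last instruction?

-16

9      : 9
1      : 9 1
negate : 9 -1
10     : 9 -1 10
mod    : 9 -1
swap   : -1 9
over   : -1 9 -1
-      : -1 10
mod    : -1
10     : -1 10
5      : -1 10 5
+      : -1 15
over   : -1 15 -1
-      : -1 16
over   : -1 16 -1
swap   : -1 -1 16
*      : -1 -16
over   : -1 -16 -1
*      : -1 16
*      : -16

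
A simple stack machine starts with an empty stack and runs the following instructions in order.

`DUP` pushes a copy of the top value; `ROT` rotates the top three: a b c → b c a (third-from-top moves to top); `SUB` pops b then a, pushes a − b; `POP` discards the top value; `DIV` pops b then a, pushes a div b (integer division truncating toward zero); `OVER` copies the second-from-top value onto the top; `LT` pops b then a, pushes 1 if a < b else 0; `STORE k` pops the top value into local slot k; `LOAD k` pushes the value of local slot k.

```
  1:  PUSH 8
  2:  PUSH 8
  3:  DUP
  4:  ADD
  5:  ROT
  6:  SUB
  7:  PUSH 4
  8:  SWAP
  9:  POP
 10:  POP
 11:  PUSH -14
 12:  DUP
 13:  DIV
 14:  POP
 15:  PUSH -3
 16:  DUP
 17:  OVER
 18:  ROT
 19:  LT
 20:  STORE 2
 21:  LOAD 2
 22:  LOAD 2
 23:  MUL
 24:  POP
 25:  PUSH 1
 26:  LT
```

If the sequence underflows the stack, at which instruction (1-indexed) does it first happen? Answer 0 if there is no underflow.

5

PUSH 8 : 8
PUSH 8 : 8 8
DUP    : 8 8 8
ADD    : 8 16
ROT  — needs 3 operands, stack has 2 → underflow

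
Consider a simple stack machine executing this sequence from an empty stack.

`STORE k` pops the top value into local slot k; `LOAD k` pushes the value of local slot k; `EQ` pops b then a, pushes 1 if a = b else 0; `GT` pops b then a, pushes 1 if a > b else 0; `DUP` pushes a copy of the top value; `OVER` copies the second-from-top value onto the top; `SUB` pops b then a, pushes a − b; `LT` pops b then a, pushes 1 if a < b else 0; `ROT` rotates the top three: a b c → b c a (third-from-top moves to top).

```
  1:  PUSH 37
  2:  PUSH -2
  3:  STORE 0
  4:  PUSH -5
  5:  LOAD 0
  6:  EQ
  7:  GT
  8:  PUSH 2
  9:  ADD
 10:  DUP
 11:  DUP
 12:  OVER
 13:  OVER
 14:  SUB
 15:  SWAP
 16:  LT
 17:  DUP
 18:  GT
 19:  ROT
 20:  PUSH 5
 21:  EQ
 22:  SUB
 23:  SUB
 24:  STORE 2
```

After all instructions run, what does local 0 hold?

-2

PUSH 37  37
PUSH -2  37 -2
STORE 0  37
PUSH -5  37 -5
LOAD 0   37 -5 -2
EQ       37 0
GT       1
PUSH 2   1 2
ADD      3
DUP      3 3
DUP      3 3 3
OVER     3 3 3 3
OVER     3 3 3 3 3
SUB      3 3 3 0
SWAP     3 3 0 3
LT       3 3 1
DUP      3 3 1 1
GT       3 3 0
ROT      3 0 3
PUSH 5   3 0 3 5
EQ       3 0 0
SUB      3 0
SUB      3
STORE 2  (empty)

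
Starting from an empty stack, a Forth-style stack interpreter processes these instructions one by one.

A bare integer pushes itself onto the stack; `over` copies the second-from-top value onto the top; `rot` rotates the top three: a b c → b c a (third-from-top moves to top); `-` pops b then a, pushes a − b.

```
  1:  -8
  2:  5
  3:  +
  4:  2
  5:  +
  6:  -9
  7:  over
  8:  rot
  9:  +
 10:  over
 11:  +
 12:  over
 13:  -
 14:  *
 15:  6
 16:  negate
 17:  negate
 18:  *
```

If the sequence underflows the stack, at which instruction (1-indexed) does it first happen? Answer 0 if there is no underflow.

0

-8     -> -8
5      -> -8 5
+      -> -3
2      -> -3 2
+      -> -1
-9     -> -1 -9
over   -> -1 -9 -1
rot    -> -9 -1 -1
+      -> -9 -2
over   -> -9 -2 -9
+      -> -9 -11
over   -> -9 -11 -9
-      -> -9 -2
*      -> 18
6      -> 18 6
negate -> 18 -6
negate -> 18 6
*      -> 108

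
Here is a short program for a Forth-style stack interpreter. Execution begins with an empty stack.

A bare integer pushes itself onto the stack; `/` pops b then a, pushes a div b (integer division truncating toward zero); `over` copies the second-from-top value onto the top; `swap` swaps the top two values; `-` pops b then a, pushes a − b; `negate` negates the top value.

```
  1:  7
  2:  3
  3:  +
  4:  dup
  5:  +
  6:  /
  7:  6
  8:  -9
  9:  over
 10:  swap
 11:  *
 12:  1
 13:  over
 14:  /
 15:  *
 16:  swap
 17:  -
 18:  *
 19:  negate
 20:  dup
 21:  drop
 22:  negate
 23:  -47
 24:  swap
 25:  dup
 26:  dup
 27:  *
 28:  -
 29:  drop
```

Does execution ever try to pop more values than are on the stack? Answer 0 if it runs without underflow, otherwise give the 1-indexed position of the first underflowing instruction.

6

7   -> [7]
3   -> [7, 3]
+   -> [10]
dup -> [10, 10]
+   -> [20]
/  — needs 2 operands, stack has 1 → underflow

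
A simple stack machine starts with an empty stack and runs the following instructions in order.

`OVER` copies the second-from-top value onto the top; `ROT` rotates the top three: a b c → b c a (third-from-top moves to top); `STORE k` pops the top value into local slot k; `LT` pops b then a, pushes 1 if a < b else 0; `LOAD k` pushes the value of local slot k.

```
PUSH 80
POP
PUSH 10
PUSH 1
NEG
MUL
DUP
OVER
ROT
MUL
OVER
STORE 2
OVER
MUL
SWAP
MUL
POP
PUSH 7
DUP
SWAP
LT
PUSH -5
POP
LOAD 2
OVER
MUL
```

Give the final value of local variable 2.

-10

PUSH 80 -> [80]
POP     -> []
PUSH 10 -> [10]
PUSH 1  -> [10, 1]
NEG     -> [10, -1]
MUL     -> [-10]
DUP     -> [-10, -10]
OVER    -> [-10, -10, -10]
ROT     -> [-10, -10, -10]
MUL     -> [-10, 100]
OVER    -> [-10, 100, -10]
STORE 2 -> [-10, 100]
OVER    -> [-10, 100, -10]
MUL     -> [-10, -1000]
SWAP    -> [-1000, -10]
MUL     -> [10000]
POP     -> []
PUSH 7  -> [7]
DUP     -> [7, 7]
SWAP    -> [7, 7]
LT      -> [0]
PUSH -5 -> [0, -5]
POP     -> [0]
LOAD 2  -> [0, -10]
OVER    -> [0, -10, 0]
MUL     -> [0, 0]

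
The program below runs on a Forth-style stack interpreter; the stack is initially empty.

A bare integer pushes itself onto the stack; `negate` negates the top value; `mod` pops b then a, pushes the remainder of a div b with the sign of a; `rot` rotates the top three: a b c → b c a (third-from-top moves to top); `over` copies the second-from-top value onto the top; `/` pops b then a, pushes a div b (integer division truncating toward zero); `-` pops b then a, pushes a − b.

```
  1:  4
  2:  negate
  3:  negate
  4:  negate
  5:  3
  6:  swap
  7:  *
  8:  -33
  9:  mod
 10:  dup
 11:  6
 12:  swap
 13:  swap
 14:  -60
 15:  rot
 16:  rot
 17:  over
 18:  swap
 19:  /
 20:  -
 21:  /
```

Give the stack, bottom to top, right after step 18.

4      -> 4
negate -> -4
negate -> 4
negate -> -4
3      -> -4 3
swap   -> 3 -4
*      -> -12
-33    -> -12 -33
mod    -> -12
dup    -> -12 -12
6      -> -12 -12 6
swap   -> -12 6 -12
swap   -> -12 -12 6
-60    -> -12 -12 6 -60
rot    -> -12 6 -60 -12
rot    -> -12 -60 -12 6
over   -> -12 -60 -12 6 -12
swap   -> -12 -60 -12 -12 6

[-12, -60, -12, -12, 6]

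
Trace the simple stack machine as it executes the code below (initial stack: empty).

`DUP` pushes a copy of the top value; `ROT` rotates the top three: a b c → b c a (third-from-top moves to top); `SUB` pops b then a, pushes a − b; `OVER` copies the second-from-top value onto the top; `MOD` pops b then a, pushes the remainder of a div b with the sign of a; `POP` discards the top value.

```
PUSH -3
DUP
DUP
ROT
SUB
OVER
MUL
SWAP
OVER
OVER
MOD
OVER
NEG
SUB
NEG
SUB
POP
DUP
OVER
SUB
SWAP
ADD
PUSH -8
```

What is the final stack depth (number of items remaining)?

PUSH -3 → -3
DUP     → -3 -3
DUP     → -3 -3 -3
ROT     → -3 -3 -3
SUB     → -3 0
OVER    → -3 0 -3
MUL     → -3 0
SWAP    → 0 -3
OVER    → 0 -3 0
OVER    → 0 -3 0 -3
MOD     → 0 -3 0
OVER    → 0 -3 0 -3
NEG     → 0 -3 0 3
SUB     → 0 -3 -3
NEG     → 0 -3 3
SUB     → 0 -6
POP     → 0
DUP     → 0 0
OVER    → 0 0 0
SUB     → 0 0
SWAP    → 0 0
ADD     → 0
PUSH -8 → 0 -8

2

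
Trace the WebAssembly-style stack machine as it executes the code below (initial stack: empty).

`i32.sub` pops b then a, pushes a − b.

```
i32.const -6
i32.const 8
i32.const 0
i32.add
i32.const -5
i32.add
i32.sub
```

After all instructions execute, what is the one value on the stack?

-9

i32.const -6 : -6
i32.const 8  : -6 8
i32.const 0  : -6 8 0
i32.add      : -6 8
i32.const -5 : -6 8 -5
i32.add      : -6 3
i32.sub      : -9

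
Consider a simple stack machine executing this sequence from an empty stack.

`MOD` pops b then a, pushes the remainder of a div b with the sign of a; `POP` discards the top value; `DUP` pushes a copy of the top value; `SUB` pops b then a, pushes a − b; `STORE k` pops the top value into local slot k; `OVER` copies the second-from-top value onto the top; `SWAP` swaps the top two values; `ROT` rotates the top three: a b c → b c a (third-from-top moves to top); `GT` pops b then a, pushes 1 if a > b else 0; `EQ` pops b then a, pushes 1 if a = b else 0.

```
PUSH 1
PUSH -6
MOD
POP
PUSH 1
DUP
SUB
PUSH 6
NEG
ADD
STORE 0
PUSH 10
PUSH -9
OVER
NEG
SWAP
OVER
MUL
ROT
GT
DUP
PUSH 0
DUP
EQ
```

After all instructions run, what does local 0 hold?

PUSH 1   [1]
PUSH -6  [1, -6]
MOD      [1]
POP      []
PUSH 1   [1]
DUP      [1, 1]
SUB      [0]
PUSH 6   [0, 6]
NEG      [0, -6]
ADD      [-6]
STORE 0  []
PUSH 10  [10]
PUSH -9  [10, -9]
OVER     [10, -9, 10]
NEG      [10, -9, -10]
SWAP     [10, -10, -9]
OVER     [10, -10, -9, -10]
MUL      [10, -10, 90]
ROT      [-10, 90, 10]
GT       [-10, 1]
DUP      [-10, 1, 1]
PUSH 0   [-10, 1, 1, 0]
DUP      [-10, 1, 1, 0, 0]
EQ       [-10, 1, 1, 1]

-6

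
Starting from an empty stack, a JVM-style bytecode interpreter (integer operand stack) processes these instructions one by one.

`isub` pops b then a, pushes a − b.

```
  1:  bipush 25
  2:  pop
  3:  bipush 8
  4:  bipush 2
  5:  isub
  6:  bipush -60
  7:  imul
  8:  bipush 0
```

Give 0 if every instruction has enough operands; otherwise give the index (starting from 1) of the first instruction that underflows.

bipush 25  → 25
pop        → (empty)
bipush 8   → 8
bipush 2   → 8 2
isub       → 6
bipush -60 → 6 -60
imul       → -360
bipush 0   → -360 0

0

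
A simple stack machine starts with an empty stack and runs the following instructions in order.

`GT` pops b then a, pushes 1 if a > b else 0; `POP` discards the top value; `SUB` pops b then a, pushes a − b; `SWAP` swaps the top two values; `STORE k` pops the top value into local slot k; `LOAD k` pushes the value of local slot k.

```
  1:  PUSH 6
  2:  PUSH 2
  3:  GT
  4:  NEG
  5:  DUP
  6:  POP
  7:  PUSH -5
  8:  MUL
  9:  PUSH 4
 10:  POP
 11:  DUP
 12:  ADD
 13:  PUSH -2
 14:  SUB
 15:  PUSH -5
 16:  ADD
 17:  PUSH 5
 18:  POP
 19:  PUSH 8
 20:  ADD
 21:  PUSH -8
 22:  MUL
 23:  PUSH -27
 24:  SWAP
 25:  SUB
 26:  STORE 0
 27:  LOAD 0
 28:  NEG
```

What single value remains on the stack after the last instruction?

-93

PUSH 6    6
PUSH 2    6 2
GT        1
NEG       -1
DUP       -1 -1
POP       -1
PUSH -5   -1 -5
MUL       5
PUSH 4    5 4
POP       5
DUP       5 5
ADD       10
PUSH -2   10 -2
SUB       12
PUSH -5   12 -5
ADD       7
PUSH 5    7 5
POP       7
PUSH 8    7 8
ADD       15
PUSH -8   15 -8
MUL       -120
PUSH -27  -120 -27
SWAP      -27 -120
SUB       93
STORE 0   (empty)
LOAD 0    93
NEG       -93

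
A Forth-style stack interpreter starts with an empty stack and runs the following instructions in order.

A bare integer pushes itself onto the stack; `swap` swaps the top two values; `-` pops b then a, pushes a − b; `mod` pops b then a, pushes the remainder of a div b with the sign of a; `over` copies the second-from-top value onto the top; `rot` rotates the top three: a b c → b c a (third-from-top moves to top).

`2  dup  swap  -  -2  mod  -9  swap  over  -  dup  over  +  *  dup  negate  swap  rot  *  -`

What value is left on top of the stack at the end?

1296

2       2
dup     2 2
swap    2 2
-       0
-2      0 -2
mod     0
-9      0 -9
swap    -9 0
over    -9 0 -9
-       -9 9
dup     -9 9 9
over    -9 9 9 9
+       -9 9 18
*       -9 162
dup     -9 162 162
negate  -9 162 -162
swap    -9 -162 162
rot     -162 162 -9
*       -162 -1458
-       1296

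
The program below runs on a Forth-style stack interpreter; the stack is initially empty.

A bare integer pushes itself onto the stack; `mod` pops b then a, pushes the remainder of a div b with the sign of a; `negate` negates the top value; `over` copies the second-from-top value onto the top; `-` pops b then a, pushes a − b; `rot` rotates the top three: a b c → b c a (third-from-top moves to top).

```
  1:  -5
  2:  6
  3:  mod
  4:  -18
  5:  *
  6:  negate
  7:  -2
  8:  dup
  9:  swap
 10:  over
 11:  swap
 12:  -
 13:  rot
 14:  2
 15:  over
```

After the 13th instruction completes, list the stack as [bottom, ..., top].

-5     : [-5]
6      : [-5, 6]
mod    : [-5]
-18    : [-5, -18]
*      : [90]
negate : [-90]
-2     : [-90, -2]
dup    : [-90, -2, -2]
swap   : [-90, -2, -2]
over   : [-90, -2, -2, -2]
swap   : [-90, -2, -2, -2]
-      : [-90, -2, 0]
rot    : [-2, 0, -90]

[-2, 0, -90]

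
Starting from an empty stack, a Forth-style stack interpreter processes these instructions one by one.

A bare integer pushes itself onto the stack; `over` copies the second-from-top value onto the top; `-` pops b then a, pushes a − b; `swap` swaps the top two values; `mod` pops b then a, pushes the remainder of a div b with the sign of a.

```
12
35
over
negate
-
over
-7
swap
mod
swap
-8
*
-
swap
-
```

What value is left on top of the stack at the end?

357

12     → [12]
35     → [12, 35]
over   → [12, 35, 12]
negate → [12, 35, -12]
-      → [12, 47]
over   → [12, 47, 12]
-7     → [12, 47, 12, -7]
swap   → [12, 47, -7, 12]
mod    → [12, 47, -7]
swap   → [12, -7, 47]
-8     → [12, -7, 47, -8]
*      → [12, -7, -376]
-      → [12, 369]
swap   → [369, 12]
-      → [357]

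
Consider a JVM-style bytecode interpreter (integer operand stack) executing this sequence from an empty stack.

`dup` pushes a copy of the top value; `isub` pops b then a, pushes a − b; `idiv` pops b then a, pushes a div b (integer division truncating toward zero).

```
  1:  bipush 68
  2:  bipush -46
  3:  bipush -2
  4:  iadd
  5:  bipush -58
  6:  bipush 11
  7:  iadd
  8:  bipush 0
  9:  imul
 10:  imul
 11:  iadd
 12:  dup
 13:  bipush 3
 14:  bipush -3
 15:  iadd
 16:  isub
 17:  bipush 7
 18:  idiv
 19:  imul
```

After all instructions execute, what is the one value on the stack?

bipush 68  → [68]
bipush -46 → [68, -46]
bipush -2  → [68, -46, -2]
iadd       → [68, -48]
bipush -58 → [68, -48, -58]
bipush 11  → [68, -48, -58, 11]
iadd       → [68, -48, -47]
bipush 0   → [68, -48, -47, 0]
imul       → [68, -48, 0]
imul       → [68, 0]
iadd       → [68]
dup        → [68, 68]
bipush 3   → [68, 68, 3]
bipush -3  → [68, 68, 3, -3]
iadd       → [68, 68, 0]
isub       → [68, 68]
bipush 7   → [68, 68, 7]
idiv       → [68, 9]
imul       → [612]

612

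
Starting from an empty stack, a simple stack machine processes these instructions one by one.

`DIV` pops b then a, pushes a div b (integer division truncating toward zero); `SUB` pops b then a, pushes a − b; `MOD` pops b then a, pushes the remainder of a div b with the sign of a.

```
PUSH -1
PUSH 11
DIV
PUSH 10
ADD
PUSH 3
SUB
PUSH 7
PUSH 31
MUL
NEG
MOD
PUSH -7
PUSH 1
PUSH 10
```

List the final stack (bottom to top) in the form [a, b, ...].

[7, -7, 1, 10]

PUSH -1 → [-1]
PUSH 11 → [-1, 11]
DIV     → [0]
PUSH 10 → [0, 10]
ADD     → [10]
PUSH 3  → [10, 3]
SUB     → [7]
PUSH 7  → [7, 7]
PUSH 31 → [7, 7, 31]
MUL     → [7, 217]
NEG     → [7, -217]
MOD     → [7]
PUSH -7 → [7, -7]
PUSH 1  → [7, -7, 1]
PUSH 10 → [7, -7, 1, 10]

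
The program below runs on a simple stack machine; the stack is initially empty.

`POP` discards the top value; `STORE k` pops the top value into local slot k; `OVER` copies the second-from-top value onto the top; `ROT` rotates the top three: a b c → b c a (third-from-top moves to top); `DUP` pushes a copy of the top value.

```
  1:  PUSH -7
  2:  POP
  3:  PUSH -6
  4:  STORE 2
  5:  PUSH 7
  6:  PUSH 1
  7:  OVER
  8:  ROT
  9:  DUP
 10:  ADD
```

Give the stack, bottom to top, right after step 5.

[7]

PUSH -7  [-7]
POP      []
PUSH -6  [-6]
STORE 2  []
PUSH 7   [7]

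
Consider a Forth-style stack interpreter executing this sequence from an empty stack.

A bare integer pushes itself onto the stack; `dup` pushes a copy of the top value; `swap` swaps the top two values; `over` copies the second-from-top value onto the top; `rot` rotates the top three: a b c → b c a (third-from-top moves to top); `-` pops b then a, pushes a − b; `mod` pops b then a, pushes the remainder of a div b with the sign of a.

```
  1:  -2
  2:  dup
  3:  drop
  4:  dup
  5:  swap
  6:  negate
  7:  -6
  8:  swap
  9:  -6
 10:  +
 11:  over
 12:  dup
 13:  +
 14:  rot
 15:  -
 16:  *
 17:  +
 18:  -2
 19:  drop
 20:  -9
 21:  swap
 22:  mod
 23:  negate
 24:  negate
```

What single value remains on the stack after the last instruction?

-9

-2     : [-2]
dup    : [-2, -2]
drop   : [-2]
dup    : [-2, -2]
swap   : [-2, -2]
negate : [-2, 2]
-6     : [-2, 2, -6]
swap   : [-2, -6, 2]
-6     : [-2, -6, 2, -6]
+      : [-2, -6, -4]
over   : [-2, -6, -4, -6]
dup    : [-2, -6, -4, -6, -6]
+      : [-2, -6, -4, -12]
rot    : [-2, -4, -12, -6]
-      : [-2, -4, -6]
*      : [-2, 24]
+      : [22]
-2     : [22, -2]
drop   : [22]
-9     : [22, -9]
swap   : [-9, 22]
mod    : [-9]
negate : [9]
negate : [-9]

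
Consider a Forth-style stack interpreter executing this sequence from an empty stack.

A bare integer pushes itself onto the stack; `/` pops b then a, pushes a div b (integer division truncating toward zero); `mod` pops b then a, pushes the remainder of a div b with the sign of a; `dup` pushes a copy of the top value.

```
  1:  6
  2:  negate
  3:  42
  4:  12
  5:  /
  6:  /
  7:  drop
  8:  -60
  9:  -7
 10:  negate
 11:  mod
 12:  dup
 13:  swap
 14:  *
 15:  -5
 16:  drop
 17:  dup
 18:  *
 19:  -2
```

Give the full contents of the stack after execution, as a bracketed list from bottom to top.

6      -> [6]
negate -> [-6]
42     -> [-6, 42]
12     -> [-6, 42, 12]
/      -> [-6, 3]
/      -> [-2]
drop   -> []
-60    -> [-60]
-7     -> [-60, -7]
negate -> [-60, 7]
mod    -> [-4]
dup    -> [-4, -4]
swap   -> [-4, -4]
*      -> [16]
-5     -> [16, -5]
drop   -> [16]
dup    -> [16, 16]
*      -> [256]
-2     -> [256, -2]

[256, -2]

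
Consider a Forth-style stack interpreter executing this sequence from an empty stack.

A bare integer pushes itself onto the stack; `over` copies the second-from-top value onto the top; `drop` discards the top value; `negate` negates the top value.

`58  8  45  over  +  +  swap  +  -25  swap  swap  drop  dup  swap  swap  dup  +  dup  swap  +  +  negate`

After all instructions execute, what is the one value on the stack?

58     -> [58]
8      -> [58, 8]
45     -> [58, 8, 45]
over   -> [58, 8, 45, 8]
+      -> [58, 8, 53]
+      -> [58, 61]
swap   -> [61, 58]
+      -> [119]
-25    -> [119, -25]
swap   -> [-25, 119]
swap   -> [119, -25]
drop   -> [119]
dup    -> [119, 119]
swap   -> [119, 119]
swap   -> [119, 119]
dup    -> [119, 119, 119]
+      -> [119, 238]
dup    -> [119, 238, 238]
swap   -> [119, 238, 238]
+      -> [119, 476]
+      -> [595]
negate -> [-595]

-595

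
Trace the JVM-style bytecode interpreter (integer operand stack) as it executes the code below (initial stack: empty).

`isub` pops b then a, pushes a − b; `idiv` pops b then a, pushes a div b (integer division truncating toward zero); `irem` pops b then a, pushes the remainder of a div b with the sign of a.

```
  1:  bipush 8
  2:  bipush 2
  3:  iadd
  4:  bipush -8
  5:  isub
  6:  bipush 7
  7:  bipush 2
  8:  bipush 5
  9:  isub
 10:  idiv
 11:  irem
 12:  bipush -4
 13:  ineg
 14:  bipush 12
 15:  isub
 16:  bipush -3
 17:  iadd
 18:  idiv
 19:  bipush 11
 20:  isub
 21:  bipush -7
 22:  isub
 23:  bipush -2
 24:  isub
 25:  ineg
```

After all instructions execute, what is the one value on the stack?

bipush 8  -> 8
bipush 2  -> 8 2
iadd      -> 10
bipush -8 -> 10 -8
isub      -> 18
bipush 7  -> 18 7
bipush 2  -> 18 7 2
bipush 5  -> 18 7 2 5
isub      -> 18 7 -3
idiv      -> 18 -2
irem      -> 0
bipush -4 -> 0 -4
ineg      -> 0 4
bipush 12 -> 0 4 12
isub      -> 0 -8
bipush -3 -> 0 -8 -3
iadd      -> 0 -11
idiv      -> 0
bipush 11 -> 0 11
isub      -> -11
bipush -7 -> -11 -7
isub      -> -4
bipush -2 -> -4 -2
isub      -> -2
ineg      -> 2

2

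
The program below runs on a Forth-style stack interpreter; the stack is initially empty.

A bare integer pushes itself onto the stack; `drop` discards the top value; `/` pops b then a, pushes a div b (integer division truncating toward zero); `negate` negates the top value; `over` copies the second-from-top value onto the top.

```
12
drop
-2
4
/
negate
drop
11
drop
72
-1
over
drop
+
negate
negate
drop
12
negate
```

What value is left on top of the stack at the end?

12     -> 12
drop   -> (empty)
-2     -> -2
4      -> -2 4
/      -> 0
negate -> 0
drop   -> (empty)
11     -> 11
drop   -> (empty)
72     -> 72
-1     -> 72 -1
over   -> 72 -1 72
drop   -> 72 -1
+      -> 71
negate -> -71
negate -> 71
drop   -> (empty)
12     -> 12
negate -> -12

-12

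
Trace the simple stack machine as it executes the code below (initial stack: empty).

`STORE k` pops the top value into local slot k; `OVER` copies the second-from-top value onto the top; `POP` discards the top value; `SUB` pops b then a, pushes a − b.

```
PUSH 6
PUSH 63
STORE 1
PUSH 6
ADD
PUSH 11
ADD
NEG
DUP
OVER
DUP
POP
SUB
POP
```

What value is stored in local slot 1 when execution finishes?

63

PUSH 6   [6]
PUSH 63  [6, 63]
STORE 1  [6]
PUSH 6   [6, 6]
ADD      [12]
PUSH 11  [12, 11]
ADD      [23]
NEG      [-23]
DUP      [-23, -23]
OVER     [-23, -23, -23]
DUP      [-23, -23, -23, -23]
POP      [-23, -23, -23]
SUB      [-23, 0]
POP      [-23]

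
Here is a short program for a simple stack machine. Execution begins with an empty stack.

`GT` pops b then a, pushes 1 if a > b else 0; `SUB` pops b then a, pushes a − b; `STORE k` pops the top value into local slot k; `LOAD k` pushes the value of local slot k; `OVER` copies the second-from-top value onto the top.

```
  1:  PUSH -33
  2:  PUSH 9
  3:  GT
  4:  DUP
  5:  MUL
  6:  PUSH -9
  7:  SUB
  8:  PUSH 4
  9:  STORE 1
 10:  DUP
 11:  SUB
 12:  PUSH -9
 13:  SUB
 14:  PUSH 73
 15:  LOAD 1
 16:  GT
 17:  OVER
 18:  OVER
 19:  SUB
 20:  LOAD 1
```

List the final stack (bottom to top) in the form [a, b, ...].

PUSH -33 -> -33
PUSH 9   -> -33 9
GT       -> 0
DUP      -> 0 0
MUL      -> 0
PUSH -9  -> 0 -9
SUB      -> 9
PUSH 4   -> 9 4
STORE 1  -> 9
DUP      -> 9 9
SUB      -> 0
PUSH -9  -> 0 -9
SUB      -> 9
PUSH 73  -> 9 73
LOAD 1   -> 9 73 4
GT       -> 9 1
OVER     -> 9 1 9
OVER     -> 9 1 9 1
SUB      -> 9 1 8
LOAD 1   -> 9 1 8 4

[9, 1, 8, 4]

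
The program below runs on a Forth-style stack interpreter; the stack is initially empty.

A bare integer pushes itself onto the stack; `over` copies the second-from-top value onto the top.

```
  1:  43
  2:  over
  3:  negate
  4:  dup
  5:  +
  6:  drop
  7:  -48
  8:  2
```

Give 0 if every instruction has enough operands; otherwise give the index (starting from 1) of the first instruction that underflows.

43 : 43
over  — needs 2 operands, stack has 1 → underflow

2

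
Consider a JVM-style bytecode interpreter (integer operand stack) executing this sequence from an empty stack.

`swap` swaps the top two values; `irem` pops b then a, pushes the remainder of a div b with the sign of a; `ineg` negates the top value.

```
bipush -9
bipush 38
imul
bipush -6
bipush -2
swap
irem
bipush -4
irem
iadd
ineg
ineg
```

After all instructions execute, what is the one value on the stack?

-344

bipush -9 : -9
bipush 38 : -9 38
imul      : -342
bipush -6 : -342 -6
bipush -2 : -342 -6 -2
swap      : -342 -2 -6
irem      : -342 -2
bipush -4 : -342 -2 -4
irem      : -342 -2
iadd      : -344
ineg      : 344
ineg      : -344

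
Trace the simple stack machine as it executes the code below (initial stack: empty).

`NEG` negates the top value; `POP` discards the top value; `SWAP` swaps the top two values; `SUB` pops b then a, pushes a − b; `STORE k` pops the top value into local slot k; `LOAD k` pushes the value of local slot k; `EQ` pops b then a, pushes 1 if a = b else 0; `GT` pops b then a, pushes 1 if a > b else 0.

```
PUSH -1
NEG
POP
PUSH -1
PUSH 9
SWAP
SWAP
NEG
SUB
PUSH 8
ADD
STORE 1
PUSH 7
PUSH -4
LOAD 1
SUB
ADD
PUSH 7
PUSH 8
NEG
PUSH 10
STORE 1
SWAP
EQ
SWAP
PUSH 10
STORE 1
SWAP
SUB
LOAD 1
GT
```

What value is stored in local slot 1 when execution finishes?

10

PUSH -1 → [-1]
NEG     → [1]
POP     → []
PUSH -1 → [-1]
PUSH 9  → [-1, 9]
SWAP    → [9, -1]
SWAP    → [-1, 9]
NEG     → [-1, -9]
SUB     → [8]
PUSH 8  → [8, 8]
ADD     → [16]
STORE 1 → []
PUSH 7  → [7]
PUSH -4 → [7, -4]
LOAD 1  → [7, -4, 16]
SUB     → [7, -20]
ADD     → [-13]
PUSH 7  → [-13, 7]
PUSH 8  → [-13, 7, 8]
NEG     → [-13, 7, -8]
PUSH 10 → [-13, 7, -8, 10]
STORE 1 → [-13, 7, -8]
SWAP    → [-13, -8, 7]
EQ      → [-13, 0]
SWAP    → [0, -13]
PUSH 10 → [0, -13, 10]
STORE 1 → [0, -13]
SWAP    → [-13, 0]
SUB     → [-13]
LOAD 1  → [-13, 10]
GT      → [0]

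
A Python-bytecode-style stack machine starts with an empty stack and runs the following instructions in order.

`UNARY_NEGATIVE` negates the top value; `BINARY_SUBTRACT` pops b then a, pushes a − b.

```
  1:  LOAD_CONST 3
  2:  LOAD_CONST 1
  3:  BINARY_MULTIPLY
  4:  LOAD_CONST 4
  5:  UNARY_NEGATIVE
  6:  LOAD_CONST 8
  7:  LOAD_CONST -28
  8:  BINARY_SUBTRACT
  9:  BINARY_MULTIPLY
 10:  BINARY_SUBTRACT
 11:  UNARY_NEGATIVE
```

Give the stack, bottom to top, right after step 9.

[3, -144]

LOAD_CONST 3    -> 3
LOAD_CONST 1    -> 3 1
BINARY_MULTIPLY -> 3
LOAD_CONST 4    -> 3 4
UNARY_NEGATIVE  -> 3 -4
LOAD_CONST 8    -> 3 -4 8
LOAD_CONST -28  -> 3 -4 8 -28
BINARY_SUBTRACT -> 3 -4 36
BINARY_MULTIPLY -> 3 -144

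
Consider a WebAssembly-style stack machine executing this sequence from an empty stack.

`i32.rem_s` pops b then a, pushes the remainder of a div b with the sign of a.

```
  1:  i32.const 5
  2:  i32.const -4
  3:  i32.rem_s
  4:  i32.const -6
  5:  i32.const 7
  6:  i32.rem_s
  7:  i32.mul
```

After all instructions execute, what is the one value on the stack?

-6

i32.const 5  → [5]
i32.const -4 → [5, -4]
i32.rem_s    → [1]
i32.const -6 → [1, -6]
i32.const 7  → [1, -6, 7]
i32.rem_s    → [1, -6]
i32.mul      → [-6]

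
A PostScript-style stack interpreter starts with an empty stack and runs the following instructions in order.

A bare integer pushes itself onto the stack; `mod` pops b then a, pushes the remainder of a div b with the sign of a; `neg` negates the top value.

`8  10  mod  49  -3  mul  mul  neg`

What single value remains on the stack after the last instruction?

8    8
10   8 10
mod  8
49   8 49
-3   8 49 -3
mul  8 -147
mul  -1176
neg  1176

1176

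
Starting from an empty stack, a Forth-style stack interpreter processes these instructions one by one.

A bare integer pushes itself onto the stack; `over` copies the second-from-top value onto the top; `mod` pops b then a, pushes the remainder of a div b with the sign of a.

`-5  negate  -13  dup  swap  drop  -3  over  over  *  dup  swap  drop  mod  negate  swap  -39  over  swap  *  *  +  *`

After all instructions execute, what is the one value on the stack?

-5     : -5
negate : 5
-13    : 5 -13
dup    : 5 -13 -13
swap   : 5 -13 -13
drop   : 5 -13
-3     : 5 -13 -3
over   : 5 -13 -3 -13
over   : 5 -13 -3 -13 -3
*      : 5 -13 -3 39
dup    : 5 -13 -3 39 39
swap   : 5 -13 -3 39 39
drop   : 5 -13 -3 39
mod    : 5 -13 -3
negate : 5 -13 3
swap   : 5 3 -13
-39    : 5 3 -13 -39
over   : 5 3 -13 -39 -13
swap   : 5 3 -13 -13 -39
*      : 5 3 -13 507
*      : 5 3 -6591
+      : 5 -6588
*      : -32940

-32940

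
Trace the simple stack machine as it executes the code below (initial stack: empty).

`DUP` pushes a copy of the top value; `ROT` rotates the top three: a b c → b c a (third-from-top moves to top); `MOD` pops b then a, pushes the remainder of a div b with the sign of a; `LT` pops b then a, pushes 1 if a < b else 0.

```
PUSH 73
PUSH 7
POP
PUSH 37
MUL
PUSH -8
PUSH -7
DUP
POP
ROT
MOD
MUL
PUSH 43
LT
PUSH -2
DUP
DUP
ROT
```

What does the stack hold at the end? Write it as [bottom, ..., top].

[0, -2, -2, -2]

PUSH 73  73
PUSH 7   73 7
POP      73
PUSH 37  73 37
MUL      2701
PUSH -8  2701 -8
PUSH -7  2701 -8 -7
DUP      2701 -8 -7 -7
POP      2701 -8 -7
ROT      -8 -7 2701
MOD      -8 -7
MUL      56
PUSH 43  56 43
LT       0
PUSH -2  0 -2
DUP      0 -2 -2
DUP      0 -2 -2 -2
ROT      0 -2 -2 -2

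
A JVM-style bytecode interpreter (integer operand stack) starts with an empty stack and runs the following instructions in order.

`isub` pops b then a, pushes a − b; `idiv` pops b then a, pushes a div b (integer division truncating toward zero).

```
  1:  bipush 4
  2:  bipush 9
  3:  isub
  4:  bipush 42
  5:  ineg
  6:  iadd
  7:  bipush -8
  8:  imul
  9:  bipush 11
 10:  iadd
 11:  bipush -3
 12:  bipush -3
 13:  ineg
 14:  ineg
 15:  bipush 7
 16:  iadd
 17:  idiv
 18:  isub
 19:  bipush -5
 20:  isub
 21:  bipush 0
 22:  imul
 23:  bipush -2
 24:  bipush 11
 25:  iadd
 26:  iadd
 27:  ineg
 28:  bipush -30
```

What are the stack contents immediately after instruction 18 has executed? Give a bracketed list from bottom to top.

bipush 4  → [4]
bipush 9  → [4, 9]
isub      → [-5]
bipush 42 → [-5, 42]
ineg      → [-5, -42]
iadd      → [-47]
bipush -8 → [-47, -8]
imul      → [376]
bipush 11 → [376, 11]
iadd      → [387]
bipush -3 → [387, -3]
bipush -3 → [387, -3, -3]
ineg      → [387, -3, 3]
ineg      → [387, -3, -3]
bipush 7  → [387, -3, -3, 7]
iadd      → [387, -3, 4]
idiv      → [387, 0]
isub      → [387]

[387]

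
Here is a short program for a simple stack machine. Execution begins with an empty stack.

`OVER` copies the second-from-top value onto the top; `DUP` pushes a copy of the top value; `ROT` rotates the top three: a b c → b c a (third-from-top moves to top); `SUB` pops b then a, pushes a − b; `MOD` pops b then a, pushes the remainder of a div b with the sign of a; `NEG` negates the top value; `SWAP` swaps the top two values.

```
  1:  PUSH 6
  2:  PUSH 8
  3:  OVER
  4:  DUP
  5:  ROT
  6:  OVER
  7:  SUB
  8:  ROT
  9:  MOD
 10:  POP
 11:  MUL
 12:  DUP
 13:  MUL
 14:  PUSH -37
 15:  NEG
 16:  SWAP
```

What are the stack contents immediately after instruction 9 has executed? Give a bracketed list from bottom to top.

PUSH 6  6
PUSH 8  6 8
OVER    6 8 6
DUP     6 8 6 6
ROT     6 6 6 8
OVER    6 6 6 8 6
SUB     6 6 6 2
ROT     6 6 2 6
MOD     6 6 2

[6, 6, 2]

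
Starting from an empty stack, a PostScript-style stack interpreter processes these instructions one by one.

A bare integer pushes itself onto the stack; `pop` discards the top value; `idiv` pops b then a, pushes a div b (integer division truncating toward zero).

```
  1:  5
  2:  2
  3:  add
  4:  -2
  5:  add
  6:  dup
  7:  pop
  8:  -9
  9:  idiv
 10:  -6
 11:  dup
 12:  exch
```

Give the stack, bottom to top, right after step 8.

5   -> [5]
2   -> [5, 2]
add -> [7]
-2  -> [7, -2]
add -> [5]
dup -> [5, 5]
pop -> [5]
-9  -> [5, -9]

[5, -9]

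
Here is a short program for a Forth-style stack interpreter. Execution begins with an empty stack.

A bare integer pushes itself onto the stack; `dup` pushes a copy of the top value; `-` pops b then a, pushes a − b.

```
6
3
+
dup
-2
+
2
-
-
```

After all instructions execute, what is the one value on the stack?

6   -> [6]
3   -> [6, 3]
+   -> [9]
dup -> [9, 9]
-2  -> [9, 9, -2]
+   -> [9, 7]
2   -> [9, 7, 2]
-   -> [9, 5]
-   -> [4]

4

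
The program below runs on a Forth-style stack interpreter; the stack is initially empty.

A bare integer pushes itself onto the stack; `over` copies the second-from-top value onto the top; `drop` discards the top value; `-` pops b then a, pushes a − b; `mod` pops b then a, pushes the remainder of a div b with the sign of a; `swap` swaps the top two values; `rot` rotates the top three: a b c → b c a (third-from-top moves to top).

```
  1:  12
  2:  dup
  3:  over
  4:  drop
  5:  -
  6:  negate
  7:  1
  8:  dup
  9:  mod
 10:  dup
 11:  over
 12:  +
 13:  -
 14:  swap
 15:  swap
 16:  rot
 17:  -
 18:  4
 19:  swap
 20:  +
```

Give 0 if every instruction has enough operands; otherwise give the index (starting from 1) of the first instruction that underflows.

12     → 12
dup    → 12 12
over   → 12 12 12
drop   → 12 12
-      → 0
negate → 0
1      → 0 1
dup    → 0 1 1
mod    → 0 0
dup    → 0 0 0
over   → 0 0 0 0
+      → 0 0 0
-      → 0 0
swap   → 0 0
swap   → 0 0
rot  — needs 3 operands, stack has 2 → underflow

16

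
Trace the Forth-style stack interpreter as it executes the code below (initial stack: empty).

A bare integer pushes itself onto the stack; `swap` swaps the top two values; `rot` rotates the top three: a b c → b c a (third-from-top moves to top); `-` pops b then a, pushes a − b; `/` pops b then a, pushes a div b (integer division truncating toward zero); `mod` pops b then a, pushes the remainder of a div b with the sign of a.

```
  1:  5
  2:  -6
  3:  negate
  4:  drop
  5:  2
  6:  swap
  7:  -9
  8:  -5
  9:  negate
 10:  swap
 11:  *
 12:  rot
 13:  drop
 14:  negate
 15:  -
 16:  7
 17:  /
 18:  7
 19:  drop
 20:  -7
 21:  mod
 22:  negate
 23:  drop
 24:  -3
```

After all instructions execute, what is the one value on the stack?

-3

5      -> 5
-6     -> 5 -6
negate -> 5 6
drop   -> 5
2      -> 5 2
swap   -> 2 5
-9     -> 2 5 -9
-5     -> 2 5 -9 -5
negate -> 2 5 -9 5
swap   -> 2 5 5 -9
*      -> 2 5 -45
rot    -> 5 -45 2
drop   -> 5 -45
negate -> 5 45
-      -> -40
7      -> -40 7
/      -> -5
7      -> -5 7
drop   -> -5
-7     -> -5 -7
mod    -> -5
negate -> 5
drop   -> (empty)
-3     -> -3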